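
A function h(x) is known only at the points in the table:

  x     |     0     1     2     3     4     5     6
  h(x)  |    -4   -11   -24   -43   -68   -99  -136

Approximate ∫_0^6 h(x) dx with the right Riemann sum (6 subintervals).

-381

Δx = 1.
Sum = 1·[(-11) + (-24) + (-43) + (-68) + (-99) + (-136)] = -381.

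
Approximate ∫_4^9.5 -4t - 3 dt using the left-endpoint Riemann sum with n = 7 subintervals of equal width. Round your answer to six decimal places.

-156.357143

Δt = (9.5 − 4)/7 = 11/14.
Left endpoints: 4, 67/14, 39/7, 89/14, 50/7, 111/14, 61/7.
f(4) = -19, f(67/14) = -155/7, f(39/7) = -177/7, f(89/14) = -199/7, f(50/7) = -221/7, f(111/14) = -243/7, f(61/7) = -265/7.
Sum = Δt · [f(4) + f(67/14) + f(39/7) + ...].
Sum ≈ -156.357143.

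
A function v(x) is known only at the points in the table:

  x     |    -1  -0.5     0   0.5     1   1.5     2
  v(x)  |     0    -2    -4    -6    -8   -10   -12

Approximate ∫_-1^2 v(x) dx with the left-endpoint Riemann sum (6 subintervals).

Δx = 0.5.
Sum = 0.5·[0 + (-2) + (-4) + (-6) + (-8) + (-10)] = -15.

-15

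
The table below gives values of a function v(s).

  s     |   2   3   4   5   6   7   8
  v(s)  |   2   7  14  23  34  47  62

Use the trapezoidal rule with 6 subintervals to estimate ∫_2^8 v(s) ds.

Δs = 1.
T_6 = (1/2)·[2 + 2·7 + 2·14 + 2·23 + 2·34 + 2·47 + 62] = 157.

157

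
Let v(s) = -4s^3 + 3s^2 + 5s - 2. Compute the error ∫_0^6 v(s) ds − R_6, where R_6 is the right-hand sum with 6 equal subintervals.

Exact integral: ∫_0^6 v(s) ds = -1002.
R_6 = -1398.
Error = -1002 − (-1398) = 396.

396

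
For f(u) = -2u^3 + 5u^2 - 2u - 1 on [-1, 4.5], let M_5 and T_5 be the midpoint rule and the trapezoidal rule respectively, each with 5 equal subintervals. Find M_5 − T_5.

M_5 = -72.689375.
T_5 = -81.84.
M_5 − T_5 = 9.150625.

9.150625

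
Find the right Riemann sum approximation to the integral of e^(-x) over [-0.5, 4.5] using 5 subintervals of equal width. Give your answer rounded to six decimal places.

Δx = (4.5 − (-0.5))/5 = 1.
Right endpoints: 0.5, 1.5, 2.5, 3.5, 4.5.
f(0.5) ≈ 0.606531, f(1.5) ≈ 0.223130, f(2.5) ≈ 0.082085, f(3.5) ≈ 0.030197, f(4.5) ≈ 0.011109.
Sum = Δx · [f(0.5) + f(1.5) + f(2.5) + f(3.5) + f(4.5)].
Sum ≈ 0.953052.

0.953052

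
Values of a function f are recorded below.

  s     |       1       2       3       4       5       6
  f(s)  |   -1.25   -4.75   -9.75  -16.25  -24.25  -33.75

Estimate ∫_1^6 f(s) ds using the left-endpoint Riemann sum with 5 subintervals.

-56.25

Δs = 1.
Sum = 1·[(-1.25) + (-4.75) + (-9.75) + (-16.25) + (-24.25)] = -56.25.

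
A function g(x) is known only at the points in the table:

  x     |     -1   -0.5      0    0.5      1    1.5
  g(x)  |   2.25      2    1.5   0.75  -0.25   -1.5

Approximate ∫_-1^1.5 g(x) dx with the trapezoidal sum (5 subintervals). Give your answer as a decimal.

Δx = 0.5.
T_5 = (0.5/2)·[2.25 + 2·2 + 2·1.5 + 2·0.75 + 2·(-0.25) + (-1.5)] = 2.1875.

2.1875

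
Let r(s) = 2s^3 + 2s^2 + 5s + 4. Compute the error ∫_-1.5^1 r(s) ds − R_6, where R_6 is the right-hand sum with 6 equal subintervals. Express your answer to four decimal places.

Exact integral: ∫_-1.5^1 r(s) ds ≈ 7.760417.
R_6 ≈ 11.702836.
Error ≈ 7.760417 − 11.702836 ≈ -3.9424.

-3.9424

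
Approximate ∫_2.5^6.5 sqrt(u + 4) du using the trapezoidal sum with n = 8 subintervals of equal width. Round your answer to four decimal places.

11.6338

Δu = (6.5 − 2.5)/8 = 0.5.
f(2.5) ≈ 2.5495, f(3) ≈ 2.6458, f(3.5) ≈ 2.7386, f(4) ≈ 2.8284, f(4.5) ≈ 2.9155, f(5) ≈ 3.0000, f(5.5) ≈ 3.0822, f(6) ≈ 3.1623, f(6.5) ≈ 3.2404.
T_8 = (Δu/2)·[f(u_0) + 2f(u_1) + ... + 2f(u_{7}) + f(u_8)].
Sum ≈ 11.6338.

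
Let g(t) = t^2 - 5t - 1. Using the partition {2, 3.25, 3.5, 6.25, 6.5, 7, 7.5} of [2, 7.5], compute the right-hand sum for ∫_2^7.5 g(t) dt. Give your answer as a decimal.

26.375

Subinterval widths: 1.25, 0.25, 2.75, 0.25, 0.5, 0.5.
Right endpoints: 3.25, 3.5, 6.25, 6.5, 7, 7.5.
g(3.25) = -6.6875, g(3.5) = -6.25, g(6.25) = 6.8125, g(6.5) = 8.75, g(7) = 13, g(7.5) = 17.75.
Sum = Σ Δt_i · g(t_i).
Sum = 26.375.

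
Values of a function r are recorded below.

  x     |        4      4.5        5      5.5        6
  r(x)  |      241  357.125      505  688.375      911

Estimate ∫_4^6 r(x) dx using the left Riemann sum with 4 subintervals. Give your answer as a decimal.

895.75

Δx = 0.5.
Sum = 0.5·[241 + 357.125 + 505 + 688.375] = 895.75.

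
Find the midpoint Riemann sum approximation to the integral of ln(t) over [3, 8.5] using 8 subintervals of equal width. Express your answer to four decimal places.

Δt = (8.5 − 3)/8 = 0.6875.
Midpoints: 3.34375, 4.03125, 4.71875, 5.40625, 6.09375, 6.78125, 7.46875, 8.15625.
f(3.34375) ≈ 1.2071, f(4.03125) ≈ 1.3941, f(4.71875) ≈ 1.5515, f(5.40625) ≈ 1.6876, f(6.09375) ≈ 1.8073, f(6.78125) ≈ 1.9142, f(7.46875) ≈ 2.0107, f(8.15625) ≈ 2.0988.
Sum = Δt · [f(3.34375) + f(4.03125) + f(4.71875) + ...].
Sum ≈ 9.3990.

9.3990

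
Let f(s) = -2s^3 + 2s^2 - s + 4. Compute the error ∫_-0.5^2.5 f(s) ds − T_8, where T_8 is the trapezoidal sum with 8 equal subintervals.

Exact integral: ∫_-0.5^2.5 f(s) ds = 0.
T_8 = -0.28125.
Error = 0 − (-0.28125) = 0.28125.

0.28125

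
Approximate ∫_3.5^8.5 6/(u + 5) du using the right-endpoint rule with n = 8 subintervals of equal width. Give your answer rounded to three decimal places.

Δu = (8.5 − 3.5)/8 = 0.625.
Right endpoints: 4.125, 4.75, 5.375, 6, 6.625, 7.25, 7.875, 8.5.
f(4.125) = 48/73, f(4.75) = 8/13, f(5.375) = 48/83, f(6) = 6/11, f(6.625) = 16/31, f(7.25) = 24/49, f(7.875) = 48/103, f(8.5) = 4/9.
Sum = Δu · [f(4.125) + f(4.75) + f(5.375) + ...].
Sum ≈ 2.696.

2.696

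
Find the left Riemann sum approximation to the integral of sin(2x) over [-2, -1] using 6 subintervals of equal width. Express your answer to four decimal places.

0.0212

Δx = (-1 − (-2))/6 = 1/6.
Left endpoints: -2, -11/6, -5/3, -1.5, -4/3, -7/6.
f(-2) ≈ 0.7568, f(-11/6) ≈ 0.5013, f(-5/3) ≈ 0.1906, f(-1.5) ≈ -0.1411, f(-4/3) ≈ -0.4573, f(-7/6) ≈ -0.7231.
Sum = Δx · [f(-2) + f(-11/6) + f(-5/3) + ...].
Sum ≈ 0.0212.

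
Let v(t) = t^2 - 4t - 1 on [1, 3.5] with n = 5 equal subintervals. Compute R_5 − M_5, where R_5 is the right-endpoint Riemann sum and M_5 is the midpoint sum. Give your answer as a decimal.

0.46875

R_5 = -10.625.
M_5 = -11.09375.
R_5 − M_5 = 0.46875.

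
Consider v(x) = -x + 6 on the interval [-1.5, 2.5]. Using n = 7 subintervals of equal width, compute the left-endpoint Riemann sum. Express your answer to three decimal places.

Δx = (2.5 − (-1.5))/7 = 4/7.
Left endpoints: -1.5, -13/14, -5/14, 3/14, 11/14, 19/14, 27/14.
v(-1.5) = 7.5, v(-13/14) = 97/14, v(-5/14) = 89/14, v(3/14) = 81/14, v(11/14) = 73/14, v(19/14) = 65/14, v(27/14) = 57/14.
Sum = Δx · [v(-1.5) + v(-13/14) + v(-5/14) + ...].
Sum ≈ 23.143.

23.143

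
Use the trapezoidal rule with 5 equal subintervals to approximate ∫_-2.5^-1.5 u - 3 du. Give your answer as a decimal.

-5

Δu = (-1.5 − (-2.5))/5 = 0.2.
f(-2.5) = -5.5, f(-2.3) = -5.3, f(-2.1) = -5.1, f(-1.9) = -4.9, f(-1.7) = -4.7, f(-1.5) = -4.5.
T_5 = (Δu/2)·[f(u_0) + 2f(u_1) + ... + 2f(u_{4}) + f(u_5)].
Sum = -5.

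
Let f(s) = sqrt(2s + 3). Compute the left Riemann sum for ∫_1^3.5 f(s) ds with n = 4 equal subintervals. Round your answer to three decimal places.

6.520

Δs = (3.5 − 1)/4 = 0.625.
Left endpoints: 1, 1.625, 2.25, 2.875.
f(1) ≈ 2.236, f(1.625) ≈ 2.500, f(2.25) ≈ 2.739, f(2.875) ≈ 2.958.
Sum = Δs · [f(1) + f(1.625) + f(2.25) + f(2.875)].
Sum ≈ 6.520.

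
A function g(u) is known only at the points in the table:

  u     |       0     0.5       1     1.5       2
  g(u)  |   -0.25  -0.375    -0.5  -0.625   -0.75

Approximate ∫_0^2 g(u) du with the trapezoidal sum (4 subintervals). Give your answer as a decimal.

Δu = 0.5.
T_4 = (0.5/2)·[(-0.25) + 2·(-0.375) + 2·(-0.5) + 2·(-0.625) + (-0.75)] = -1.

-1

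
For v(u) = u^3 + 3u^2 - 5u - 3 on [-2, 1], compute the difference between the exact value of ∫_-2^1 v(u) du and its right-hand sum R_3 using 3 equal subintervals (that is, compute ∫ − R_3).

6.75

Exact integral: ∫_-2^1 v(u) du = 3.75.
R_3 = -3.
Error = 3.75 − (-3) = 6.75.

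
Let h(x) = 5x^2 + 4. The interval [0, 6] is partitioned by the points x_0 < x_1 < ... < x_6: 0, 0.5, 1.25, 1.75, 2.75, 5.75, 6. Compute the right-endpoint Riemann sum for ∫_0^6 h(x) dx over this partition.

616.890625

Subinterval widths: 0.5, 0.75, 0.5, 1, 3, 0.25.
Right endpoints: 0.5, 1.25, 1.75, 2.75, 5.75, 6.
h(0.5) = 5.25, h(1.25) = 11.8125, h(1.75) = 19.3125, h(2.75) = 41.8125, h(5.75) = 169.3125, h(6) = 184.
Sum = Σ Δx_i · h(x_i).
Sum = 616.890625.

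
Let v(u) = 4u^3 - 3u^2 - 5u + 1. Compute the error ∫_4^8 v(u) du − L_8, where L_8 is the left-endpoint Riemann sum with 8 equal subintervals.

395.5

Exact integral: ∫_4^8 v(u) du = 3276.
L_8 = 2880.5.
Error = 3276 − 2880.5 = 395.5.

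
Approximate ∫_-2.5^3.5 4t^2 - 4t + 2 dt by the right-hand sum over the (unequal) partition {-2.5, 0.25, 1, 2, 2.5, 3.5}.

Subinterval widths: 2.75, 0.75, 1, 0.5, 1.
Right endpoints: 0.25, 1, 2, 2.5, 3.5.
f(0.25) = 1.25, f(1) = 2, f(2) = 10, f(2.5) = 17, f(3.5) = 37.
Sum = Σ Δt_i · f(t_i).
Sum = 60.4375.

60.4375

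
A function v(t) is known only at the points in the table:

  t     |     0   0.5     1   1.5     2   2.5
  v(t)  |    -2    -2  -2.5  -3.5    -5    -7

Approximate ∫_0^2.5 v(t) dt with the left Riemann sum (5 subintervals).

Δt = 0.5.
Sum = 0.5·[(-2) + (-2) + (-2.5) + (-3.5) + (-5)] = -7.5.

-7.5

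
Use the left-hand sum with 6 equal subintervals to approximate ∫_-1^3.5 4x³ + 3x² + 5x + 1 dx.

Δx = (3.5 − (-1))/6 = 0.75.
Left endpoints: -1, -0.25, 0.5, 1.25, 2, 2.75.
f(-1) = -5, f(-0.25) = -0.125, f(0.5) = 4.75, f(1.25) = 19.75, f(2) = 55, f(2.75) = 120.625.
Sum = Δx · [f(-1) + f(-0.25) + f(0.5) + ...].
Sum = 146.25.

146.25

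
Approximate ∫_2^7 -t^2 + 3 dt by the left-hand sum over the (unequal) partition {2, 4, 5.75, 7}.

Subinterval widths: 2, 1.75, 1.25.
Left endpoints: 2, 4, 5.75.
f(2) = -1, f(4) = -13, f(5.75) = -30.0625.
Sum = Σ Δt_i · f(t_i).
Sum = -62.328125.

-62.328125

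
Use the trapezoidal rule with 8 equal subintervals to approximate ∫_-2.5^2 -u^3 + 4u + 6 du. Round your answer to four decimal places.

Δu = (2 − (-2.5))/8 = 0.5625.
f(-2.5) = 11.625, f(-1.9375) = 22623/4096, f(-1.375) = 1587/512, f(-0.8125) = 13461/4096, f(-0.25) = 5.015625, f(0.3125) = 29571/4096, f(0.875) = 4521/512, f(1.4375) = 35961/4096, f(2) = 6.
T_8 = (Δu/2)·[f(u_0) + 2f(u_1) + ... + 2f(u_{7}) + f(u_8)].
Sum ≈ 28.4436.

28.4436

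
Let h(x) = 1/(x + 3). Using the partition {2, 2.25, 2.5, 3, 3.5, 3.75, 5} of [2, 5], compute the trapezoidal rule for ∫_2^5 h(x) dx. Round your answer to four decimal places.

Subinterval widths: 0.25, 0.25, 0.5, 0.5, 0.25, 1.25.
h(2) = 0.2, h(2.25) = 4/21, h(2.5) = 2/11, h(3) = 1/6, h(3.5) = 2/13, h(3.75) = 4/27, h(5) = 0.125.
On each subinterval the trapezoid contributes (Δx_i/2)·[h(x_{i-1}) + h(x_i)].
Sum ≈ 0.4711.

0.4711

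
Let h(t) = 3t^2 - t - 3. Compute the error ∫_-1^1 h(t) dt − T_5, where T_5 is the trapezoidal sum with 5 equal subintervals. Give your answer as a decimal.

Exact integral: ∫_-1^1 h(t) dt = -4.
T_5 = -3.84.
Error = -4 − (-3.84) = -0.16.

-0.16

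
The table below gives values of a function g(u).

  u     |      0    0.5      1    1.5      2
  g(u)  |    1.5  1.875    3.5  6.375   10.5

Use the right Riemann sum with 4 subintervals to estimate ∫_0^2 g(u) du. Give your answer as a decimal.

Δu = 0.5.
Sum = 0.5·[1.875 + 3.5 + 6.375 + 10.5] = 11.125.

11.125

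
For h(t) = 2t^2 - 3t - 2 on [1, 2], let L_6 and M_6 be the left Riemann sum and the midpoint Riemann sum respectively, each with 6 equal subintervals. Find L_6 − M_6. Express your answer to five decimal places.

L_6 ≈ -2.0740741.
M_6 ≈ -1.8379630.
L_6 − M_6 ≈ -0.23611.

-0.23611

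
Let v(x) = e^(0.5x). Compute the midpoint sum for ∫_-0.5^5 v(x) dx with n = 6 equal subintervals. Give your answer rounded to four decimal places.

22.6090

Δx = (5 − (-0.5))/6 = 11/12.
Midpoints: -1/24, 0.875, 43/24, 65/24, 3.625, 109/24.
v(-1/24) ≈ 0.9794, v(0.875) ≈ 1.5488, v(43/24) ≈ 2.4494, v(65/24) ≈ 3.8735, v(3.625) ≈ 6.1257, v(109/24) ≈ 9.6875.
Sum = Δx · [v(-1/24) + v(0.875) + v(43/24) + ...].
Sum ≈ 22.6090.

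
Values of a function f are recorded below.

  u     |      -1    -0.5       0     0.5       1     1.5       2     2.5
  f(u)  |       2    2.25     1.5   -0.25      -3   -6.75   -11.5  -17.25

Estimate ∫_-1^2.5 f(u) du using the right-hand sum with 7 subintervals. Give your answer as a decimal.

Δu = 0.5.
Sum = 0.5·[2.25 + 1.5 + (-0.25) + (-3) + (-6.75) + (-11.5) + (-17.25)] = -17.5.

-17.5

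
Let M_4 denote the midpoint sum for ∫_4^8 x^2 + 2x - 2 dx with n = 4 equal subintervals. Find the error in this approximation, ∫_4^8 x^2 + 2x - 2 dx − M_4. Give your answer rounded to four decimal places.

Exact integral: ∫_4^8 f(x) dx ≈ 189.333333.
M_4 = 189.
Error ≈ 189.333333 − 189 ≈ 0.3333.

0.3333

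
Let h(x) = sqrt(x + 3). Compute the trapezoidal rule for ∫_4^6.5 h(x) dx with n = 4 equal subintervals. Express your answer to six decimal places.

7.172934

Δx = (6.5 − 4)/4 = 0.625.
h(4) ≈ 2.645751, h(4.625) ≈ 2.761340, h(5.25) ≈ 2.872281, h(5.875) ≈ 2.979094, h(6.5) ≈ 3.082207.
T_4 = (Δx/2)·[h(x_0) + 2h(x_1) + 2h(x_2) + 2h(x_3) + h(x_4)].
Sum ≈ 7.172934.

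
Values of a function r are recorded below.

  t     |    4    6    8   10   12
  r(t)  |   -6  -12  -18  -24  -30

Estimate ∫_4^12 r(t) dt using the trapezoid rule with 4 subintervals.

-144

Δt = 2.
T_4 = (2/2)·[(-6) + 2·(-12) + 2·(-18) + 2·(-24) + (-30)] = -144.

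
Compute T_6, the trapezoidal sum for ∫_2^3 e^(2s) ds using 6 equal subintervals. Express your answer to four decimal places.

176.0273

Δs = (3 − 2)/6 = 1/6.
f(2) ≈ 54.5982, f(13/6) ≈ 76.1979, f(7/3) ≈ 106.3427, f(2.5) ≈ 148.4132, f(8/3) ≈ 207.1272, f(17/6) ≈ 289.0694, f(3) ≈ 403.4288.
T_6 = (Δs/2)·[f(s_0) + 2f(s_1) + ... + 2f(s_{5}) + f(s_6)].
Sum ≈ 176.0273.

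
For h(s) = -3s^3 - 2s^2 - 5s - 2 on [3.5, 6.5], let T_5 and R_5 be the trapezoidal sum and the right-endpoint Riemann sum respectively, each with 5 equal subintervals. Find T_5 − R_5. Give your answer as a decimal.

231.075

T_5 = -1470.21.
R_5 = -1701.285.
T_5 − R_5 = 231.075.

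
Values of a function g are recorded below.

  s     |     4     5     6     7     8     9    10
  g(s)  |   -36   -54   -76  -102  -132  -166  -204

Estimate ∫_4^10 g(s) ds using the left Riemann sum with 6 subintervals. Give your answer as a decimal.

Δs = 1.
Sum = 1·[(-36) + (-54) + (-76) + (-102) + (-132) + (-166)] = -566.

-566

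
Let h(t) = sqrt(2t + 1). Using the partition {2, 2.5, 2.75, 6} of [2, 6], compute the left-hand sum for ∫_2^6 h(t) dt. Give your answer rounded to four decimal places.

10.0163

Subinterval widths: 0.5, 0.25, 3.25.
Left endpoints: 2, 2.5, 2.75.
h(2) ≈ 2.2361, h(2.5) ≈ 2.4495, h(2.75) ≈ 2.5495.
Sum = Σ Δt_i · h(t_i).
Sum ≈ 10.0163.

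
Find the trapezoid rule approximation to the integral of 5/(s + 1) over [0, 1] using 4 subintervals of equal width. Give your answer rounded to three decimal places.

3.485

Δs = (1 − 0)/4 = 0.25.
f(0) = 5, f(0.25) = 4, f(0.5) = 10/3, f(0.75) = 20/7, f(1) = 2.5.
T_4 = (Δs/2)·[f(s_0) + 2f(s_1) + 2f(s_2) + 2f(s_3) + f(s_4)].
Sum ≈ 3.485.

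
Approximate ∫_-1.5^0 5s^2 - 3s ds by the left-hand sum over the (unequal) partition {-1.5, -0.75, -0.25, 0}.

Subinterval widths: 0.75, 0.5, 0.25.
Left endpoints: -1.5, -0.75, -0.25.
f(-1.5) = 15.75, f(-0.75) = 5.0625, f(-0.25) = 1.0625.
Sum = Σ Δs_i · f(s_i).
Sum = 14.609375.

14.609375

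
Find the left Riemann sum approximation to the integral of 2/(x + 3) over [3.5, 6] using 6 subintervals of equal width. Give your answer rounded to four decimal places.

Δx = (6 − 3.5)/6 = 5/12.
Left endpoints: 3.5, 47/12, 13/3, 4.75, 31/6, 67/12.
f(3.5) = 4/13, f(47/12) = 24/83, f(13/3) = 3/11, f(4.75) = 8/31, f(31/6) = 12/49, f(67/12) = 24/103.
Sum = Δx · [f(3.5) + f(47/12) + f(13/3) + ...].
Sum ≈ 0.6690.

0.6690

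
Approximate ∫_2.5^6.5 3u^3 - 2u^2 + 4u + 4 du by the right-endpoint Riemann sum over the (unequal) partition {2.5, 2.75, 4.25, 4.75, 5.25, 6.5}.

Subinterval widths: 0.25, 1.5, 0.5, 0.5, 1.25.
Right endpoints: 2.75, 4.25, 4.75, 5.25, 6.5.
f(2.75) = 62.265625, f(4.25) = 215.171875, f(4.75) = 299.390625, f(5.25) = 403.984375, f(6.5) = 769.375.
Sum = Σ Δu_i · f(u_i).
Sum = 1651.73046875.

1651.73046875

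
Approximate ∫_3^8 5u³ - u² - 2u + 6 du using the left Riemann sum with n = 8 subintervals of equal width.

4121.11328125

Δu = (8 − 3)/8 = 0.625.
Left endpoints: 3, 3.625, 4.25, 4.875, 5.5, 6.125, 6.75, 7.375.
f(3) = 126, f(3.625) = 114577/512, f(4.25) = 363.265625, f(4.875) = 282507/512, f(5.5) = 796.625, f(6.125) = 565837/512, f(6.75) = 1484.671875, f(7.375) = 994567/512.
Sum = Δu · [f(3) + f(3.625) + f(4.25) + ...].
Sum = 4121.11328125.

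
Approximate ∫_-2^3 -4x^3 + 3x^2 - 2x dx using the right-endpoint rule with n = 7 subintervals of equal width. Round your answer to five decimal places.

-84.48980

Δx = (3 − (-2))/7 = 5/7.
Right endpoints: -9/7, -4/7, 1/7, 6/7, 11/7, 16/7, 3.
f(-9/7) = 5499/343, f(-4/7) = 984/343, f(1/7) = -81/343, f(6/7) = -696/343, f(11/7) = -3861/343, f(16/7) = -12576/343, f(3) = -87.
Sum = Δx · [f(-9/7) + f(-4/7) + f(1/7) + ...].
Sum ≈ -84.48980.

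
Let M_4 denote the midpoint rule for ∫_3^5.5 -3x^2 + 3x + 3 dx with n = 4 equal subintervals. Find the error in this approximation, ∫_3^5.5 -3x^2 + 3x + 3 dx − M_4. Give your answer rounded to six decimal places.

Exact integral: ∫_3^5.5 f(x) dx = -100.
M_4 ≈ -99.75585938.
Error ≈ -100 − (-99.75585938) ≈ -0.244141.

-0.244141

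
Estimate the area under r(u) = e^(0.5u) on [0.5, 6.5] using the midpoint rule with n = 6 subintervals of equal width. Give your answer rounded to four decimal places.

48.5058

Δu = (6.5 − 0.5)/6 = 1.
Midpoints: 1, 2, 3, 4, 5, 6.
r(1) ≈ 1.6487, r(2) ≈ 2.7183, r(3) ≈ 4.4817, r(4) ≈ 7.3891, r(5) ≈ 12.1825, r(6) ≈ 20.0855.
Sum = Δu · [r(1) + r(2) + r(3) + ...].
Sum ≈ 48.5058.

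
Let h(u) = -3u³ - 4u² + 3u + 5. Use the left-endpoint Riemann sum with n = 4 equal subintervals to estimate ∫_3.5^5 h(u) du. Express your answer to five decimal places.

Δu = (5 − 3.5)/4 = 0.375.
Left endpoints: 3.5, 3.875, 4.25, 4.625.
h(3.5) = -162.125, h(3.875) = -111613/512, h(4.25) = -284.796875, h(4.625) = -186103/512.
Sum = Δu · [h(3.5) + h(3.875) + h(4.25) + h(4.625)].
Sum ≈ -385.64941.

-385.64941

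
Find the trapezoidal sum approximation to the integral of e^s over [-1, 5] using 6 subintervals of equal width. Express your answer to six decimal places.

160.181544

Δs = (5 − (-1))/6 = 1.
f(-1) ≈ 0.367879, f(0) ≈ 1.000000, f(1) ≈ 2.718282, f(2) ≈ 7.389056, f(3) ≈ 20.085537, f(4) ≈ 54.598150, f(5) ≈ 148.413159.
T_6 = (Δs/2)·[f(s_0) + 2f(s_1) + ... + 2f(s_{5}) + f(s_6)].
Sum ≈ 160.181544.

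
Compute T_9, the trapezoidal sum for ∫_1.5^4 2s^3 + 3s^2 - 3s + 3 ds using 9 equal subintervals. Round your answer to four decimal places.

173.5957

Δs = (4 − 1.5)/9 = 5/18.
f(1.5) = 12, f(16/9) = 13403/729, f(37/18) = 39191/1458, f(7/3) = 1019/27, f(47/18) = 37343/729, f(26/9) = 49273/729, f(19/6) = 4703/54, f(31/9) = 80183/729, f(67/18) = 99538/729, f(4) = 167.
T_9 = (Δs/2)·[f(s_0) + 2f(s_1) + ... + 2f(s_{8}) + f(s_9)].
Sum ≈ 173.5957.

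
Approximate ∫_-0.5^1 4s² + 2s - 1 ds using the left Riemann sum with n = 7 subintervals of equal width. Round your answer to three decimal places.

Δs = (1 − (-0.5))/7 = 3/14.
Left endpoints: -0.5, -2/7, -1/14, 1/7, 5/14, 4/7, 11/14.
f(-0.5) = -1, f(-2/7) = -61/49, f(-1/14) = -55/49, f(1/7) = -31/49, f(5/14) = 11/49, f(4/7) = 71/49, f(11/14) = 149/49.
Sum = Δs · [f(-0.5) + f(-2/7) + f(-1/14) + ...].
Sum ≈ 0.153.

0.153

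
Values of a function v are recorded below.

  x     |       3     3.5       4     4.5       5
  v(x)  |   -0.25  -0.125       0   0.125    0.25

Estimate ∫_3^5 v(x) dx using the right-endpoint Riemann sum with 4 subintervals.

0.125

Δx = 0.5.
Sum = 0.5·[(-0.125) + 0 + 0.125 + 0.25] = 0.125.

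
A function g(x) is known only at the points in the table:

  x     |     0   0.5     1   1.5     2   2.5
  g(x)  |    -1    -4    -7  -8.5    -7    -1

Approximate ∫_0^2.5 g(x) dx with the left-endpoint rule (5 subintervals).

Δx = 0.5.
Sum = 0.5·[(-1) + (-4) + (-7) + (-8.5) + (-7)] = -13.75.

-13.75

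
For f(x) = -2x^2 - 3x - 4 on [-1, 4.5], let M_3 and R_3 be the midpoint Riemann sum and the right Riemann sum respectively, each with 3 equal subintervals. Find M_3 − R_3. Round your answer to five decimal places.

59.65972

M_3 ≈ -109.2106481.
R_3 ≈ -168.8703704.
M_3 − R_3 ≈ 59.65972.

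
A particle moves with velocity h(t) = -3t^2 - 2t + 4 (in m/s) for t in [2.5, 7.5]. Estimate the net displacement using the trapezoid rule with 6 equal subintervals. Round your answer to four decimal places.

-437.9861

Δt = (7.5 − 2.5)/6 = 5/6.
h(2.5) = -19.75, h(10/3) = -36, h(25/6) = -677/12, h(5) = -81, h(35/6) = -109.75, h(20/3) = -428/3, h(7.5) = -179.75.
T_6 = (Δt/2)·[h(t_0) + 2h(t_1) + ... + 2h(t_{5}) + h(t_6)].
Sum ≈ -437.9861.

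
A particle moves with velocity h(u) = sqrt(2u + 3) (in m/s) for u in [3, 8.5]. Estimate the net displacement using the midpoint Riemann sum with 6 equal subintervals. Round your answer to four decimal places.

Δu = (8.5 − 3)/6 = 11/12.
Midpoints: 83/24, 4.375, 127/24, 149/24, 7.125, 193/24.
h(83/24) ≈ 3.1491, h(4.375) ≈ 3.4278, h(127/24) ≈ 3.6856, h(149/24) ≈ 3.9264, h(7.125) ≈ 4.1533, h(193/24) ≈ 4.3684.
Sum = Δu · [h(83/24) + h(4.375) + h(127/24) + ...].
Sum ≈ 20.8181.

20.8181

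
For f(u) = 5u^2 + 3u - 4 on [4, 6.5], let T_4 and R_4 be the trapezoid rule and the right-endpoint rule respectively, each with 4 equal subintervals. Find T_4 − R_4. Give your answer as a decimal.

T_4 = 381.23046875.
R_4 = 424.58984375.
T_4 − R_4 = -43.359375.

-43.359375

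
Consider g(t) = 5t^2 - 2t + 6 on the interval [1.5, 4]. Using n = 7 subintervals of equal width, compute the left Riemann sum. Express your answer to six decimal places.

Δt = (4 − 1.5)/7 = 5/14.
Left endpoints: 1.5, 13/7, 31/14, 18/7, 41/14, 23/7, 51/14.
g(1.5) = 14.25, g(13/7) = 957/49, g(31/14) = 5113/196, g(18/7) = 1662/49, g(41/14) = 8433/196, g(23/7) = 2617/49, g(51/14) = 12753/196.
Sum = Δt · [g(1.5) + g(13/7) + g(31/14) + ...].
Sum ≈ 91.173469.

91.173469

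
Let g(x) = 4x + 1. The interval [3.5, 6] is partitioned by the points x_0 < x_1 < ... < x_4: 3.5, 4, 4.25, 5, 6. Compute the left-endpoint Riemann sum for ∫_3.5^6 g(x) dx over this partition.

Subinterval widths: 0.5, 0.25, 0.75, 1.
Left endpoints: 3.5, 4, 4.25, 5.
g(3.5) = 15, g(4) = 17, g(4.25) = 18, g(5) = 21.
Sum = Σ Δx_i · g(x_i).
Sum = 46.25.

46.25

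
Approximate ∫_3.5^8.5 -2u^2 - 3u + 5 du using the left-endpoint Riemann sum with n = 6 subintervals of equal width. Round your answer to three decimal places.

-390.741

Δu = (8.5 − 3.5)/6 = 5/6.
Left endpoints: 3.5, 13/3, 31/6, 6, 41/6, 23/3.
f(3.5) = -30, f(13/3) = -410/9, f(31/6) = -575/9, f(6) = -85, f(41/6) = -980/9, f(23/3) = -1220/9.
Sum = Δu · [f(3.5) + f(13/3) + f(31/6) + ...].
Sum ≈ -390.741.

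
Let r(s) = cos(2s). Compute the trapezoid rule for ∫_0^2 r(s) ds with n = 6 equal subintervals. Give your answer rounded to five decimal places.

Δs = (2 − 0)/6 = 1/3.
r(0) ≈ 1.00000, r(1/3) ≈ 0.78589, r(2/3) ≈ 0.23524, r(1) ≈ -0.41615, r(4/3) ≈ -0.88933, r(5/3) ≈ -0.98167, r(2) ≈ -0.65364.
T_6 = (Δs/2)·[r(s_0) + 2r(s_1) + ... + 2r(s_{5}) + r(s_6)].
Sum ≈ -0.36428.

-0.36428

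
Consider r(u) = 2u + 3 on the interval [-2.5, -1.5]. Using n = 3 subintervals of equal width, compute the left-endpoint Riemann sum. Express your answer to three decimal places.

Δu = (-1.5 − (-2.5))/3 = 1/3.
Left endpoints: -2.5, -13/6, -11/6.
r(-2.5) = -2, r(-13/6) = -4/3, r(-11/6) = -2/3.
Sum = Δu · [r(-2.5) + r(-13/6) + r(-11/6)].
Sum ≈ -1.333.

-1.333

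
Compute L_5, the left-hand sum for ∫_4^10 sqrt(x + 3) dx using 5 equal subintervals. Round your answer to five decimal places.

Δx = (10 − 4)/5 = 1.2.
Left endpoints: 4, 5.2, 6.4, 7.6, 8.8.
f(4) ≈ 2.64575, f(5.2) ≈ 2.86356, f(6.4) ≈ 3.06594, f(7.6) ≈ 3.25576, f(8.8) ≈ 3.43511.
Sum = Δx · [f(4) + f(5.2) + f(6.4) + f(7.6) + f(8.8)].
Sum ≈ 18.31936.

18.31936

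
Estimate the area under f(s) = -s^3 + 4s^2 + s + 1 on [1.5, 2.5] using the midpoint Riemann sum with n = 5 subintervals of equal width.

Δs = (2.5 − 1.5)/5 = 0.2.
Midpoints: 1.6, 1.8, 2, 2.2, 2.4.
f(1.6) = 8.744, f(1.8) = 9.928, f(2) = 11, f(2.2) = 11.912, f(2.4) = 12.616.
Sum = Δs · [f(1.6) + f(1.8) + f(2) + f(2.2) + f(2.4)].
Sum = 10.84.

10.84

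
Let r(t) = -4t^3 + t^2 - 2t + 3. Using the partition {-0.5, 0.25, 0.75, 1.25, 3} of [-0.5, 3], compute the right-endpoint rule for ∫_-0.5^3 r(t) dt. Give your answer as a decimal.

-179.3125

Subinterval widths: 0.75, 0.5, 0.5, 1.75.
Right endpoints: 0.25, 0.75, 1.25, 3.
r(0.25) = 2.5, r(0.75) = 0.375, r(1.25) = -5.75, r(3) = -102.
Sum = Σ Δt_i · r(t_i).
Sum = -179.3125.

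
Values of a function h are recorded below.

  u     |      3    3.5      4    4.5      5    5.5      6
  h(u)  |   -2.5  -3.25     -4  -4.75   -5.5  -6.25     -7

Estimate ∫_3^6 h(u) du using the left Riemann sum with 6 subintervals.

-13.125

Δu = 0.5.
Sum = 0.5·[(-2.5) + (-3.25) + (-4) + (-4.75) + (-5.5) + (-6.25)] = -13.125.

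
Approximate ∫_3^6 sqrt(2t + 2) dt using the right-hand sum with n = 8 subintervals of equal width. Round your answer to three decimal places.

Δt = (6 − 3)/8 = 0.375.
Right endpoints: 3.375, 3.75, 4.125, 4.5, 4.875, 5.25, 5.625, 6.
f(3.375) ≈ 2.958, f(3.75) ≈ 3.082, f(4.125) ≈ 3.202, f(4.5) ≈ 3.317, f(4.875) ≈ 3.428, f(5.25) ≈ 3.536, f(5.625) ≈ 3.640, f(6) ≈ 3.742.
Sum = Δt · [f(3.375) + f(3.75) + f(4.125) + ...].
Sum ≈ 10.089.

10.089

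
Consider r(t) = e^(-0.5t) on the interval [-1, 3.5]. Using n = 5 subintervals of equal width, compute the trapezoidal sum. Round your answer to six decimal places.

Δt = (3.5 − (-1))/5 = 0.9.
r(-1) ≈ 1.648721, r(-0.1) ≈ 1.051271, r(0.8) ≈ 0.670320, r(1.7) ≈ 0.427415, r(2.6) ≈ 0.272532, r(3.5) ≈ 0.173774.
T_5 = (Δt/2)·[r(t_0) + 2r(t_1) + ... + 2r(t_{4}) + r(t_5)].
Sum ≈ 2.999507.

2.999507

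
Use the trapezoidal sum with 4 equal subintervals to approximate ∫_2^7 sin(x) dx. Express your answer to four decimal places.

-1.0136

Δx = (7 − 2)/4 = 1.25.
f(2) ≈ 0.9093, f(3.25) ≈ -0.1082, f(4.5) ≈ -0.9775, f(5.75) ≈ -0.5083, f(7) ≈ 0.6570.
T_4 = (Δx/2)·[f(x_0) + 2f(x_1) + 2f(x_2) + 2f(x_3) + f(x_4)].
Sum ≈ -1.0136.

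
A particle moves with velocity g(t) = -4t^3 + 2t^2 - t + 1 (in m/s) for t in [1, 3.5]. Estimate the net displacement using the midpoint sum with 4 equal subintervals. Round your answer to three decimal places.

-122.236

Δt = (3.5 − 1)/4 = 0.625.
Midpoints: 1.3125, 1.9375, 2.5625, 3.1875.
g(1.3125) = -6053/1024, g(1.9375) = -23063/1024, g(2.5625) = -57073/1024, g(3.1875) = -114083/1024.
Sum = Δt · [g(1.3125) + g(1.9375) + g(2.5625) + g(3.1875)].
Sum ≈ -122.236.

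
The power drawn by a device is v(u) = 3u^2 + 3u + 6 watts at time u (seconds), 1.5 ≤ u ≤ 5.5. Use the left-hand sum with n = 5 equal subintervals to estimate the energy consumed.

Δu = (5.5 − 1.5)/5 = 0.8.
Left endpoints: 1.5, 2.3, 3.1, 3.9, 4.7.
v(1.5) = 17.25, v(2.3) = 28.77, v(3.1) = 44.13, v(3.9) = 63.33, v(4.7) = 86.37.
Sum = Δu · [v(1.5) + v(2.3) + v(3.1) + v(3.9) + v(4.7)].
Sum = 191.88.

191.88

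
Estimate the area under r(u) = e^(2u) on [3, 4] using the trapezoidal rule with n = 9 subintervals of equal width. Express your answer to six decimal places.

Δu = (4 − 3)/9 = 1/9.
r(3) ≈ 403.428793, r(28/9) ≈ 503.821592, r(29/9) ≈ 629.197026, r(10/3) ≈ 785.771994, r(31/9) ≈ 981.310466, r(32/9) ≈ 1225.508466, r(11/3) ≈ 1530.474862, r(34/9) ≈ 1911.331800, r(35/9) ≈ 2386.964557, r(4) ≈ 2980.957987.
T_9 = (Δu/2)·[r(u_0) + 2r(u_1) + ... + 2r(u_{8}) + r(u_9)].
Sum ≈ 1294.063795.

1294.063795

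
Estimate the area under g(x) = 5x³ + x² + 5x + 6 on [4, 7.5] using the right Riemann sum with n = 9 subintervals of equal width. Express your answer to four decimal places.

Δx = (7.5 − 4)/9 = 7/18.
Right endpoints: 79/18, 43/9, 31/6, 50/9, 107/18, 19/3, 121/18, 64/9, 7.5.
g(79/18) = 2740505/5832, g(43/9) = 435965/729, g(31/6) = 161597/216, g(50/9) = 672124/729, g(107/18) = 6539629/5832, g(19/3) = 36395/27, g(121/18) = 9352355/5832, g(64/9) = 1377878/729, g(7.5) = 2209.125.
Sum = Δx · [g(79/18) + g(43/9) + g(31/6) + ...].
Sum ≈ 4242.8552.

4242.8552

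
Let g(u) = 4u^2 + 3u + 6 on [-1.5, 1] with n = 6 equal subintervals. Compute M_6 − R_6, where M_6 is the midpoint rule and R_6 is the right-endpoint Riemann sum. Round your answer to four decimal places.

-0.9549

M_6 ≈ 18.813657.
R_6 ≈ 19.768519.
M_6 − R_6 ≈ -0.9549.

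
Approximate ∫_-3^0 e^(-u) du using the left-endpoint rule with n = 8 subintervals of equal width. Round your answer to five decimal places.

Δu = (0 − (-3))/8 = 0.375.
Left endpoints: -3, -2.625, -2.25, -1.875, -1.5, -1.125, -0.75, -0.375.
f(-3) ≈ 20.08554, f(-2.625) ≈ 13.80457, f(-2.25) ≈ 9.48774, f(-1.875) ≈ 6.52082, f(-1.5) ≈ 4.48169, f(-1.125) ≈ 3.08022, f(-0.75) ≈ 2.11700, f(-0.375) ≈ 1.45499.
Sum = Δu · [f(-3) + f(-2.625) + f(-2.25) + ...].
Sum ≈ 22.88721.

22.88721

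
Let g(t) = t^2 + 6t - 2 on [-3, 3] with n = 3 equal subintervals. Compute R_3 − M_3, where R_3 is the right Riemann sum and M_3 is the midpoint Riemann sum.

R_3 = 46.
M_3 = 4.
R_3 − M_3 = 42.

42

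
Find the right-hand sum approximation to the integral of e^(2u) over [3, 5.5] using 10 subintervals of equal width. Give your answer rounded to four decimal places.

37786.1162

Δu = (5.5 − 3)/10 = 0.25.
Right endpoints: 3.25, 3.5, 3.75, 4, 4.25, 4.5, 4.75, 5, 5.25, 5.5.
f(3.25) ≈ 665.1416, f(3.5) ≈ 1096.6332, f(3.75) ≈ 1808.0424, f(4) ≈ 2980.9580, f(4.25) ≈ 4914.7688, f(4.5) ≈ 8103.0839, f(4.75) ≈ 13359.7268, f(5) ≈ 22026.4658, f(5.25) ≈ 36315.5027, f(5.5) ≈ 59874.1417.
Sum = Δu · [f(3.25) + f(3.5) + f(3.75) + ...].
Sum ≈ 37786.1162.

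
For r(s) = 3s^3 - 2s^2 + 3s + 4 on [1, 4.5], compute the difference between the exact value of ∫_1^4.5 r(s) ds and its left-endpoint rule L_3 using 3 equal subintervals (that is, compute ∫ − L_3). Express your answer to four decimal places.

123.3223

Exact integral: ∫_1^4.5 r(s) ds ≈ 289.588542.
L_3 ≈ 166.266204.
Error ≈ 289.588542 − 166.266204 ≈ 123.3223.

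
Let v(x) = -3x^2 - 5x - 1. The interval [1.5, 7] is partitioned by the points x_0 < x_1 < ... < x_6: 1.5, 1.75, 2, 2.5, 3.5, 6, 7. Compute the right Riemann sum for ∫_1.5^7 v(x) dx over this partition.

-612.359375

Subinterval widths: 0.25, 0.25, 0.5, 1, 2.5, 1.
Right endpoints: 1.75, 2, 2.5, 3.5, 6, 7.
v(1.75) = -18.9375, v(2) = -23, v(2.5) = -32.25, v(3.5) = -55.25, v(6) = -139, v(7) = -183.
Sum = Σ Δx_i · v(x_i).
Sum = -612.359375.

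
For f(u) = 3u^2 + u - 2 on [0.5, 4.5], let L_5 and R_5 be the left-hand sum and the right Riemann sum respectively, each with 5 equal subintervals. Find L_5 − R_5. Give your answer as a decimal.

L_5 = 68.68.
R_5 = 119.88.
L_5 − R_5 = -51.2.

-51.2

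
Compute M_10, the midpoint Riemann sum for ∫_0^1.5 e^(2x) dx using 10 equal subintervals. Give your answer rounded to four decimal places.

Δx = (1.5 − 0)/10 = 0.15.
Midpoints: 0.075, 0.225, 0.375, 0.525, 0.675, 0.825, 0.975, 1.125, 1.275, 1.425.
f(0.075) ≈ 1.1618, f(0.225) ≈ 1.5683, f(0.375) ≈ 2.1170, f(0.525) ≈ 2.8577, f(0.675) ≈ 3.8574, f(0.825) ≈ 5.2070, f(0.975) ≈ 7.0287, f(1.125) ≈ 9.4877, f(1.275) ≈ 12.8071, f(1.425) ≈ 17.2878.
Sum = Δx · [f(0.075) + f(0.225) + f(0.375) + ...].
Sum ≈ 9.5071.

9.5071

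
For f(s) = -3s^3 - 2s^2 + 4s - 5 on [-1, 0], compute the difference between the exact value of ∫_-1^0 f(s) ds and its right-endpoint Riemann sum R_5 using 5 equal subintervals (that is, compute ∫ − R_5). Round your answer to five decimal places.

-0.31667

Exact integral: ∫_-1^0 f(s) ds ≈ -6.9166667.
R_5 = -6.6.
Error ≈ -6.9166667 − (-6.6) ≈ -0.31667.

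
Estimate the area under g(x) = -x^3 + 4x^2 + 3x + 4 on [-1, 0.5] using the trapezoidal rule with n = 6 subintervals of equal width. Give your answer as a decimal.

Δx = (0.5 − (-1))/6 = 0.25.
g(-1) = 6, g(-0.75) = 4.421875, g(-0.5) = 3.625, g(-0.25) = 3.515625, g(0) = 4, g(0.25) = 4.984375, g(0.5) = 6.375.
T_6 = (Δx/2)·[g(x_0) + 2g(x_1) + ... + 2g(x_{5}) + g(x_6)].
Sum = 6.68359375.

6.68359375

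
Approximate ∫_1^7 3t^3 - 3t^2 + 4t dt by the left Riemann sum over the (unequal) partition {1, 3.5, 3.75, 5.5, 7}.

911.30859375

Subinterval widths: 2.5, 0.25, 1.75, 1.5.
Left endpoints: 1, 3.5, 3.75, 5.5.
f(1) = 4, f(3.5) = 105.875, f(3.75) = 131.015625, f(5.5) = 430.375.
Sum = Σ Δt_i · f(t_i).
Sum = 911.30859375.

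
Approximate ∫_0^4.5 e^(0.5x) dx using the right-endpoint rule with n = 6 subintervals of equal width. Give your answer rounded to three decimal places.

20.357

Δx = (4.5 − 0)/6 = 0.75.
Right endpoints: 0.75, 1.5, 2.25, 3, 3.75, 4.5.
f(0.75) ≈ 1.455, f(1.5) ≈ 2.117, f(2.25) ≈ 3.080, f(3) ≈ 4.482, f(3.75) ≈ 6.521, f(4.5) ≈ 9.488.
Sum = Δx · [f(0.75) + f(1.5) + f(2.25) + ...].
Sum ≈ 20.357.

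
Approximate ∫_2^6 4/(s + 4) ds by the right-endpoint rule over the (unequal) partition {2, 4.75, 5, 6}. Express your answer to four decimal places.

1.7683

Subinterval widths: 2.75, 0.25, 1.
Right endpoints: 4.75, 5, 6.
f(4.75) = 16/35, f(5) = 4/9, f(6) = 0.4.
Sum = Σ Δs_i · f(s_i).
Sum ≈ 1.7683.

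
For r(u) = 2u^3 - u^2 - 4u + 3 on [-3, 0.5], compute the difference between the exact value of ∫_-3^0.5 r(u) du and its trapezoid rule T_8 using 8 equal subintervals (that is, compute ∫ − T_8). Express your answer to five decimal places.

Exact integral: ∫_-3^0.5 r(u) du ≈ -21.5104167.
T_8 ≈ -22.4594727.
Error ≈ -21.5104167 − (-22.4594727) ≈ 0.94906.

0.94906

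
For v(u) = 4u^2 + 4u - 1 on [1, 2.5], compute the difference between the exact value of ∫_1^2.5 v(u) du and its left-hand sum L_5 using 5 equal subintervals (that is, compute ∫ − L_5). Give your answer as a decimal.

3.96

Exact integral: ∫_1^2.5 v(u) du = 28.5.
L_5 = 24.54.
Error = 28.5 − 24.54 = 3.96.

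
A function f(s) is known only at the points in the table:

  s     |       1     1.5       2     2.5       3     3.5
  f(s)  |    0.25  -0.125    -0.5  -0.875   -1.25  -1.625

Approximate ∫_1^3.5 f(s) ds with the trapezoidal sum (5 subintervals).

Δs = 0.5.
T_5 = (0.5/2)·[0.25 + 2·(-0.125) + 2·(-0.5) + 2·(-0.875) + 2·(-1.25) + (-1.625)] = -1.71875.

-1.71875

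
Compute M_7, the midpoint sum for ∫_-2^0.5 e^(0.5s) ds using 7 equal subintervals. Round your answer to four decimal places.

Δs = (0.5 − (-2))/7 = 5/14.
Midpoints: -51/28, -41/28, -31/28, -0.75, -11/28, -1/28, 9/28.
f(-51/28) ≈ 0.4022, f(-41/28) ≈ 0.4809, f(-31/28) ≈ 0.5749, f(-0.75) ≈ 0.6873, f(-11/28) ≈ 0.8217, f(-1/28) ≈ 0.9823, f(9/28) ≈ 1.1743.
Sum = Δs · [f(-51/28) + f(-41/28) + f(-31/28) + ...].
Sum ≈ 1.8299.

1.8299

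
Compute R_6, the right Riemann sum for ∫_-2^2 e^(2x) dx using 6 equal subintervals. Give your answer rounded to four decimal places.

49.4112

Δx = (2 − (-2))/6 = 2/3.
Right endpoints: -4/3, -2/3, 0, 2/3, 4/3, 2.
f(-4/3) ≈ 0.0695, f(-2/3) ≈ 0.2636, f(0) ≈ 1.0000, f(2/3) ≈ 3.7937, f(4/3) ≈ 14.3919, f(2) ≈ 54.5982.
Sum = Δx · [f(-4/3) + f(-2/3) + f(0) + ...].
Sum ≈ 49.4112.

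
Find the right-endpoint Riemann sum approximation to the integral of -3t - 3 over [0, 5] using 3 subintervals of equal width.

-65

Δt = (5 − 0)/3 = 5/3.
Right endpoints: 5/3, 10/3, 5.
f(5/3) = -8, f(10/3) = -13, f(5) = -18.
Sum = Δt · [f(5/3) + f(10/3) + f(5)].
Sum = -65.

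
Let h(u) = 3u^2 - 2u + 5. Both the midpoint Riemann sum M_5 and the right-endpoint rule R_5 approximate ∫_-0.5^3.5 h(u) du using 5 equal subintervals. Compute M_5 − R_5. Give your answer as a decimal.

-13.12

M_5 = 50.36.
R_5 = 63.48.
M_5 − R_5 = -13.12.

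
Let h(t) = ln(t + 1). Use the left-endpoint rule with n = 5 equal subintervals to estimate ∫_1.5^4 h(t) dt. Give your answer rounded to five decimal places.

Δt = (4 − 1.5)/5 = 0.5.
Left endpoints: 1.5, 2, 2.5, 3, 3.5.
h(1.5) ≈ 0.91629, h(2) ≈ 1.09861, h(2.5) ≈ 1.25276, h(3) ≈ 1.38629, h(3.5) ≈ 1.50408.
Sum = Δt · [h(1.5) + h(2) + h(2.5) + h(3) + h(3.5)].
Sum ≈ 3.07902.

3.07902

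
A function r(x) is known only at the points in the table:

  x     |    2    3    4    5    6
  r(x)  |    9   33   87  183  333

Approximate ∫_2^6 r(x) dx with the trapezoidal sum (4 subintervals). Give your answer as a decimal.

Δx = 1.
T_4 = (1/2)·[9 + 2·33 + 2·87 + 2·183 + 333] = 474.

474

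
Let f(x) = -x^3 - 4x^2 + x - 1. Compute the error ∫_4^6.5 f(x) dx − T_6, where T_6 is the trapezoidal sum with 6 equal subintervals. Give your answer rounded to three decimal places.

1.429

Exact integral: ∫_4^6.5 f(x) dx ≈ -652.47396.
T_6 ≈ -653.90263.
Error ≈ -652.47396 − (-653.90263) ≈ 1.429.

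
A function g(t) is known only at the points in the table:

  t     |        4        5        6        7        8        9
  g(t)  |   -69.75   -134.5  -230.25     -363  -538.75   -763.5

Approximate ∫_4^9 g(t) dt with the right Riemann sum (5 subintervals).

Δt = 1.
Sum = 1·[(-134.5) + (-230.25) + (-363) + (-538.75) + (-763.5)] = -2030.

-2030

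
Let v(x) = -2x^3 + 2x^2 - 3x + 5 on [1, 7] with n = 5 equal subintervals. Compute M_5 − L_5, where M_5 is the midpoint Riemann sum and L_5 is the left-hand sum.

M_5 = -998.16.
L_5 = -682.08.
M_5 − L_5 = -316.08.

-316.08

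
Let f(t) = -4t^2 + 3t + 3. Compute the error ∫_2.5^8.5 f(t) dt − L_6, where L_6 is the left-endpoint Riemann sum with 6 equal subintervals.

Exact integral: ∫_2.5^8.5 f(t) dt = -681.
L_6 = -562.
Error = -681 − (-562) = -119.

-119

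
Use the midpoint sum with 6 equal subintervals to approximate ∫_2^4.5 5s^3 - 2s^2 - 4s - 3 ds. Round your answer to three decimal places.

Δs = (4.5 − 2)/6 = 5/12.
Midpoints: 53/24, 2.625, 73/24, 83/24, 3.875, 103/24.
f(53/24) = 445969/13824, f(2.625) = 32337/512, f(73/24) = 1479629/13824, f(83/24) = 2295559/13824, f(3.875) = 124107/512, f(103/24) = 4675619/13824.
Sum = Δs · [f(53/24) + f(2.625) + f(73/24) + ...].
Sum ≈ 395.471.

395.471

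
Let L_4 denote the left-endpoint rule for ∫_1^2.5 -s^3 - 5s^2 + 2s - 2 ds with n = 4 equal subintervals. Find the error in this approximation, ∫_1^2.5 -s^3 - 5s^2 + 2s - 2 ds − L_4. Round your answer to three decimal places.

-6.741

Exact integral: ∫_1^2.5 f(s) ds = -31.640625.
L_4 ≈ -24.89941.
Error ≈ -31.640625 − (-24.89941) ≈ -6.741.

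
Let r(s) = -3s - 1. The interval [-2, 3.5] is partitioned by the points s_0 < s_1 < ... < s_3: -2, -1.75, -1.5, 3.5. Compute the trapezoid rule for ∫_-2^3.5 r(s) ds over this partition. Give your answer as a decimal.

-17.875

Subinterval widths: 0.25, 0.25, 5.
r(-2) = 5, r(-1.75) = 4.25, r(-1.5) = 3.5, r(3.5) = -11.5.
On each subinterval the trapezoid contributes (Δs_i/2)·[r(s_{i-1}) + r(s_i)].
Sum = -17.875.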